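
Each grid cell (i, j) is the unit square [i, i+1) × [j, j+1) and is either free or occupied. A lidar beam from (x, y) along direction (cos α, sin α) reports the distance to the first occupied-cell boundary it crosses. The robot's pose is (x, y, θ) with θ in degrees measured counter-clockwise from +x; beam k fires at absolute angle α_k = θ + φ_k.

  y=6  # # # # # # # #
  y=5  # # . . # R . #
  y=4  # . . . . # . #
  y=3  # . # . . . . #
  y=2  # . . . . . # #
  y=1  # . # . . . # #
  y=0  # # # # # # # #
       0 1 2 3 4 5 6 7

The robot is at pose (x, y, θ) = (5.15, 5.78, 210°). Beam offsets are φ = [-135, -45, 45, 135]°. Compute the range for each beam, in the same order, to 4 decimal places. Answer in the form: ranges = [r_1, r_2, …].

beam 1: φ=-135°, α=75°
  cosα=0.2588 sinα=0.9659 | (5,5) | tMaxX 3.2841 tMaxY 0.2278 | tΔX 3.8637 tΔY 1.0353
    t=0.2278 [y] (5,6) — stop
  → r_1 = 0.2278
beam 2: φ=-45°, α=165°
  cosα=-0.9659 sinα=0.2588 | (5,5) | tMaxX 0.1553 tMaxY 0.8500 | tΔX 1.0353 tΔY 3.8637
    t=0.1553 [x] (4,5) — stop
  → r_2 = 0.1553
beam 3: φ=45°, α=255°
  cosα=-0.2588 sinα=-0.9659 | (5,5) | tMaxX 0.5796 tMaxY 0.8075 | tΔX 3.8637 tΔY 1.0353
    t=0.5796 [x] (4,5) — stop
  → r_3 = 0.5796
beam 4: φ=135°, α=345°
  cosα=0.9659 sinα=-0.2588 | (5,5) | tMaxX 0.8800 tMaxY 3.0137 | tΔX 1.0353 tΔY 3.8637
    t=0.8800 [x] (6,5)
    t=1.9153 [x] (7,5) — stop
  → r_4 = 1.9153

ranges = [0.2278, 0.1553, 0.5796, 1.9153]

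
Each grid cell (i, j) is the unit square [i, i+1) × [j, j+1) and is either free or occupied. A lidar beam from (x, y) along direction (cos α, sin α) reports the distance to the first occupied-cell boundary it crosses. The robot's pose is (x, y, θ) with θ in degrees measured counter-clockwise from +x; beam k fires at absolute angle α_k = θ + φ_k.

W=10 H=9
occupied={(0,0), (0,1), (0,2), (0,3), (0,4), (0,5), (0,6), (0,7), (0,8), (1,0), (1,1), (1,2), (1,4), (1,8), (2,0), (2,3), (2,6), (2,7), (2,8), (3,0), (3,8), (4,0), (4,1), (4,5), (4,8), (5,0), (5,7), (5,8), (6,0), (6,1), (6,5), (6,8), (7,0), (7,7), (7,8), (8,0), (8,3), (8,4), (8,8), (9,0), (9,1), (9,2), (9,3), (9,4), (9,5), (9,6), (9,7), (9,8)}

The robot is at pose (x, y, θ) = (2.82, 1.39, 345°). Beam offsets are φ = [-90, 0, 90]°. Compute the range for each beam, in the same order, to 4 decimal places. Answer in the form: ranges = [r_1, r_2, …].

beam 1: φ=-90°, α=255°
  d=(-0.2588,-0.9659)  start (2,1)  tX=3.1682 tY=0.4038  stride 1/|dx|=3.8637 1/|dy|=1.0353
    cross y-line → (2,0), t=0.4038 (wall)
  → r_1 = 0.4038
beam 2: φ=0°, α=345°
  d=(0.9659,-0.2588)  start (2,1)  tX=0.1863 tY=1.5068  stride 1/|dx|=1.0353 1/|dy|=3.8637
    cross x-line → (3,1), t=0.1863
    cross x-line → (4,1), t=1.2216 (wall)
  → r_2 = 1.2216
beam 3: φ=90°, α=75°
  d=(0.2588,0.9659)  start (2,1)  tX=0.6955 tY=0.6315  stride 1/|dx|=3.8637 1/|dy|=1.0353
    cross y-line → (2,2), t=0.6315
    cross x-line → (3,2), t=0.6955
    cross y-line → (3,3), t=1.6668
    cross y-line → (3,4), t=2.7021
    cross y-line → (3,5), t=3.7373
    cross x-line → (4,5), t=4.5592 (wall)
  → r_3 = 4.5592

ranges = [0.4038, 1.2216, 4.5592]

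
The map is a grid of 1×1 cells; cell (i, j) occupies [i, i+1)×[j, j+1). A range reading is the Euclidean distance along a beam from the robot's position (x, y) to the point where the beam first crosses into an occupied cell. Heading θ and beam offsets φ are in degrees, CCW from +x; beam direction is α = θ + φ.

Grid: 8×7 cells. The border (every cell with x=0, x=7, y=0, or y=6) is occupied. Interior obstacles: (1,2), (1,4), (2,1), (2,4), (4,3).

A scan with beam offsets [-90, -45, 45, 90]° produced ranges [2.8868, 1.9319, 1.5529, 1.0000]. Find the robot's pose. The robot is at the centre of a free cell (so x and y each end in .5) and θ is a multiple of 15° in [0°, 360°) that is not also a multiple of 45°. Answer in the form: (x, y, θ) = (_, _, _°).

(x, y, θ) = (5.5, 5.5, 300°)

The pose lattice has 25·16 = 400 candidates. Test each by forward raycasting.
  (4.5, 5.5, 210°): beam 1 = 0.5774 ≠ 2.8868 ✗
  (3.5, 4.5, 210°): beam 1 = 1.7321 ≠ 2.8868 ✗
  (2.5, 5.5, 105°): beam 1 = 1.9319 ≠ 2.8868 ✗
  (1.5, 1.5, 150°): beam 1 = 0.5774 ≠ 2.8868 ✗
  …
  (5.5, 5.5, 300°): r_1=2.8868, r_2=1.9319, r_3=1.5529, r_4=1.0000 — all match ✓
Only this pose fits every beam.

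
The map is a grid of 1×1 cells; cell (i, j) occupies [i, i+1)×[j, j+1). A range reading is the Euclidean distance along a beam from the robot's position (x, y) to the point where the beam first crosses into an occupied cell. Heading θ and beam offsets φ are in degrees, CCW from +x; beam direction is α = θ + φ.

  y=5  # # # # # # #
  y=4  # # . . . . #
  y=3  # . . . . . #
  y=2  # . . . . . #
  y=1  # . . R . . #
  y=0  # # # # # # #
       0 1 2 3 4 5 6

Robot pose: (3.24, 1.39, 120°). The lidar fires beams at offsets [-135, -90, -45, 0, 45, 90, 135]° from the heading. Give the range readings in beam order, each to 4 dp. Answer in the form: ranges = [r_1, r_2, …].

ranges = [1.5068, 3.1870, 3.7373, 3.0138, 2.3190, 0.7800, 0.4038]

beam 1: φ=-135°, α=345°
  dir = (cos 345°, sin 345°) = (0.9659, -0.2588); from cell (3,1)
  next x-line at t=0.7868, next y-line at t=1.5068; Δt_x=1.0353, Δt_y=3.8637
    x: enter (4,1) at t=0.7868
    y: enter (4,0) at t=1.5068 ← occupied
  → r_1 = 1.5068
beam 2: φ=-90°, α=30°
  dir = (cos 30°, sin 30°) = (0.8660, 0.5000); from cell (3,1)
  next x-line at t=0.8776, next y-line at t=1.2200; Δt_x=1.1547, Δt_y=2.0000
    x: enter (4,1) at t=0.8776
    y: enter (4,2) at t=1.2200
    x: enter (5,2) at t=2.0323
    x: enter (6,2) at t=3.1870 ← occupied
  → r_2 = 3.1870
beam 3: φ=-45°, α=75°
  dir = (cos 75°, sin 75°) = (0.2588, 0.9659); from cell (3,1)
  next x-line at t=2.9364, next y-line at t=0.6315; Δt_x=3.8637, Δt_y=1.0353
    y: enter (3,2) at t=0.6315
    y: enter (3,3) at t=1.6668
    y: enter (3,4) at t=2.7021
    x: enter (4,4) at t=2.9364
    y: enter (4,5) at t=3.7373 ← occupied
  → r_3 = 3.7373
beam 4: φ=0°, α=120°
  dir = (cos 120°, sin 120°) = (-0.5000, 0.8660); from cell (3,1)
  next x-line at t=0.4800, next y-line at t=0.7044; Δt_x=2.0000, Δt_y=1.1547
    x: enter (2,1) at t=0.4800
    y: enter (2,2) at t=0.7044
    y: enter (2,3) at t=1.8591
    x: enter (1,3) at t=2.4800
    y: enter (1,4) at t=3.0138 ← occupied
  → r_4 = 3.0138
beam 5: φ=45°, α=165°
  dir = (cos 165°, sin 165°) = (-0.9659, 0.2588); from cell (3,1)
  next x-line at t=0.2485, next y-line at t=2.3569; Δt_x=1.0353, Δt_y=3.8637
    x: enter (2,1) at t=0.2485
    x: enter (1,1) at t=1.2837
    x: enter (0,1) at t=2.3190 ← occupied
  → r_5 = 2.3190
beam 6: φ=90°, α=210°
  dir = (cos 210°, sin 210°) = (-0.8660, -0.5000); from cell (3,1)
  next x-line at t=0.2771, next y-line at t=0.7800; Δt_x=1.1547, Δt_y=2.0000
    x: enter (2,1) at t=0.2771
    y: enter (2,0) at t=0.7800 ← occupied
  → r_6 = 0.7800
beam 7: φ=135°, α=255°
  dir = (cos 255°, sin 255°) = (-0.2588, -0.9659); from cell (3,1)
  next x-line at t=0.9273, next y-line at t=0.4038; Δt_x=3.8637, Δt_y=1.0353
    y: enter (3,0) at t=0.4038 ← occupied
  → r_7 = 0.4038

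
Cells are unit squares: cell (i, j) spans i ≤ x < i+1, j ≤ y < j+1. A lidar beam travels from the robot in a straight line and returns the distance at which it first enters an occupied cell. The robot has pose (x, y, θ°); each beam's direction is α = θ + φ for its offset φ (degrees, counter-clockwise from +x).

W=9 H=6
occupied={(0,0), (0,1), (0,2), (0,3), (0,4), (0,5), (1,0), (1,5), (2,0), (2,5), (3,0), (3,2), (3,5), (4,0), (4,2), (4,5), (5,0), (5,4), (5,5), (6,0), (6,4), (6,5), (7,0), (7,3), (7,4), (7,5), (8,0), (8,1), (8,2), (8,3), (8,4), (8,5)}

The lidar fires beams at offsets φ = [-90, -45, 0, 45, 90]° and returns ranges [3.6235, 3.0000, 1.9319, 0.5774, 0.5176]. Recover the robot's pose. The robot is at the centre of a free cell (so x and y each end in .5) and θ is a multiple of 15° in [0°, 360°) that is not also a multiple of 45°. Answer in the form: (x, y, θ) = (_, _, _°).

(x, y, θ) = (1.5, 4.5, 15°)

The pose lattice has 22·16 = 352 candidates. Test each by forward raycasting.
  (3.5, 4.5, 300°): beam 1 = 2.8868 ≠ 3.6235 ✗
  (2.5, 4.5, 75°): beam 1 = 4.6587 ≠ 3.6235 ✗
  (2.5, 2.5, 165°): beam 1 = 2.5882 ≠ 3.6235 ✗
  (6.5, 3.5, 120°): beam 1 = 0.5774 ≠ 3.6235 ✗
  …
  (1.5, 4.5, 15°): r_1=3.6235, r_2=3.0000, r_3=1.9319, r_4=0.5774, r_5=0.5176 — all match ✓
No second candidate reproduces the full scan.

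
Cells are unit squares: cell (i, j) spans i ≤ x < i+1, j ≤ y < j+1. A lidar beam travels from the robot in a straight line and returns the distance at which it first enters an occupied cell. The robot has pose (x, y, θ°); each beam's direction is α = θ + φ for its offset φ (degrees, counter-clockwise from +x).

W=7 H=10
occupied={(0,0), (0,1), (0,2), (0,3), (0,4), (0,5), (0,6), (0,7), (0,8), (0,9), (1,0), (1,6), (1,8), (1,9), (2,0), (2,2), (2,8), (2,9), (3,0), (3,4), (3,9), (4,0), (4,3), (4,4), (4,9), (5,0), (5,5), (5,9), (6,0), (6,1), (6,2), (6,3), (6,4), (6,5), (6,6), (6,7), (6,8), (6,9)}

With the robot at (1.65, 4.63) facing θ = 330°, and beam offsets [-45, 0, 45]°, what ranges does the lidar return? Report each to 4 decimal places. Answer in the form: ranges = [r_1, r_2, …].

ranges = [1.6875, 2.7135, 1.3976]

beam 1: φ=-45°, α=285°
  d=(0.2588,-0.9659)  start (1,4)  tX=1.3523 tY=0.6522  stride 1/|dx|=3.8637 1/|dy|=1.0353
    cross y-line → (1,3), t=0.6522
    cross x-line → (2,3), t=1.3523
    cross y-line → (2,2), t=1.6875 (wall)
  → r_1 = 1.6875
beam 2: φ=0°, α=330°
  d=(0.8660,-0.5000)  start (1,4)  tX=0.4041 tY=1.2600  stride 1/|dx|=1.1547 1/|dy|=2.0000
    cross x-line → (2,4), t=0.4041
    cross y-line → (2,3), t=1.2600
    cross x-line → (3,3), t=1.5588
    cross x-line → (4,3), t=2.7135 (wall)
  → r_2 = 2.7135
beam 3: φ=45°, α=15°
  d=(0.9659,0.2588)  start (1,4)  tX=0.3623 tY=1.4296  stride 1/|dx|=1.0353 1/|dy|=3.8637
    cross x-line → (2,4), t=0.3623
    cross x-line → (3,4), t=1.3976 (wall)
  → r_3 = 1.3976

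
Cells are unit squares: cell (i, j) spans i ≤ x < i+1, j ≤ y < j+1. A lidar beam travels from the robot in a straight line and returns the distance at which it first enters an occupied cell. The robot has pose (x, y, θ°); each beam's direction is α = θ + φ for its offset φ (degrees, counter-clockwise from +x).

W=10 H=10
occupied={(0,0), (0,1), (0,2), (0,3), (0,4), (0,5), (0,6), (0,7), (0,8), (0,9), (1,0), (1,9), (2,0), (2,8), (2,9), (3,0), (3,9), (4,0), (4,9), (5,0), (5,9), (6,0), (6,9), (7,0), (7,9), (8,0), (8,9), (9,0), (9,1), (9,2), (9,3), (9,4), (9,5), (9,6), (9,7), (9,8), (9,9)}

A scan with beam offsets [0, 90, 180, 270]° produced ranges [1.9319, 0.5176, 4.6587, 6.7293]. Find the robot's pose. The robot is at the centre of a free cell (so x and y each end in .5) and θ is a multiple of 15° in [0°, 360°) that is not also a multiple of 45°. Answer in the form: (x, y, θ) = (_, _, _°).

(x, y, θ) = (4.5, 1.5, 195°)

The pose lattice has 63·16 = 1008 candidates. Test each by forward raycasting.
  (2.5, 1.5, 210°): beam 1 = 1.0000 ≠ 1.9319 ✗
  (5.5, 7.5, 300°): beam 1 = 7.0000 ≠ 1.9319 ✗
  (6.5, 6.5, 105°): beam 1 = 2.5882 ≠ 1.9319 ✗
  (5.5, 2.5, 105°): beam 1 = 6.7293 ≠ 1.9319 ✗
  …
  (4.5, 1.5, 195°): r_1=1.9319, r_2=0.5176, r_3=4.6587, r_4=6.7293 — all match ✓
Unique over the lattice → pose = (4.5, 1.5, 195°).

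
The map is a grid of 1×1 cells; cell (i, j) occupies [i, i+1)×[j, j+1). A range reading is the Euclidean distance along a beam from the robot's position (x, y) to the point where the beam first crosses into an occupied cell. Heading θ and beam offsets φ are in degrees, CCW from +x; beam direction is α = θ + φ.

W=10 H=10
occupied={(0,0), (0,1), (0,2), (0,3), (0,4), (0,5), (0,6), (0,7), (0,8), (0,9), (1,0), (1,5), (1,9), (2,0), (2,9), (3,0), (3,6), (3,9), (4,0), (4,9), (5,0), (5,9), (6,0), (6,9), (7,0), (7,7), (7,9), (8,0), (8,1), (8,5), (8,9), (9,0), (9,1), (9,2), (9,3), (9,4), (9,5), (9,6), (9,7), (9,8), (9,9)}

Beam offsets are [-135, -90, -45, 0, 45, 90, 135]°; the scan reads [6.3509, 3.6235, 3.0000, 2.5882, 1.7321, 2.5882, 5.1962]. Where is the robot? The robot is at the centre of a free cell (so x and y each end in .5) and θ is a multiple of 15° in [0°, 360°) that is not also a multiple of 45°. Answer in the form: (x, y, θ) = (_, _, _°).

Enumerate (i+0.5, j+0.5, θ) over the 59 free cells and 16 admissible headings. For each, cast all 7 beams and compare to the given ranges.
  (6.5, 4.5, 285°): beam 1 = 3.0000 ≠ 6.3509 ✗
  (4.5, 5.5, 210°): beam 1 = 3.6235 ≠ 6.3509 ✗
  (3.5, 5.5, 150°): beam 1 = 5.6940 ≠ 6.3509 ✗
  (3.5, 3.5, 210°): beam 1 = 5.6940 ≠ 6.3509 ✗
  (4.5, 3.5, 165°): beam 1 = 4.0415 ≠ 6.3509 ✗
  …
  (6.5, 4.5, 345°): r_1=6.3509, r_2=3.6235, r_3=3.0000, r_4=2.5882, r_5=1.7321, r_6=2.5882, r_7=5.1962 — all match ✓
No second candidate reproduces the full scan.

(x, y, θ) = (6.5, 4.5, 345°)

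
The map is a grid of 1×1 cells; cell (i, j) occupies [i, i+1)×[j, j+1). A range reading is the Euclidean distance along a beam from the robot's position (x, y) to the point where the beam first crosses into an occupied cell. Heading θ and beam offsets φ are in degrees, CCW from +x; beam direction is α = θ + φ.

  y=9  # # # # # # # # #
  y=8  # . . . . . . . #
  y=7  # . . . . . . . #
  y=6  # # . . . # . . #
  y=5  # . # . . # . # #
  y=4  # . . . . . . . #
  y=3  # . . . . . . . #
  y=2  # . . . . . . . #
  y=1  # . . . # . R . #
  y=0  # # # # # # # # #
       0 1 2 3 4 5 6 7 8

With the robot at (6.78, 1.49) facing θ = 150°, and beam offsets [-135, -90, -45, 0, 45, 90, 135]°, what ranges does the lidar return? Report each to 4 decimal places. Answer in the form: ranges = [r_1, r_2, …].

beam 1: φ=-135°, α=15°
  direction (0.9659, 0.2588); cell (6,1); t to first gridline: x 0.2278, y 1.9705 (then +1.0353 / +3.8637)
    (7,1) via x @ 0.2278
    (8,1) via x @ 1.2630  # hit
  → r_1 = 1.2630
beam 2: φ=-90°, α=60°
  direction (0.5000, 0.8660); cell (6,1); t to first gridline: x 0.4400, y 0.5889 (then +2.0000 / +1.1547)
    (7,1) via x @ 0.4400
    (7,2) via y @ 0.5889
    (7,3) via y @ 1.7436
    (8,3) via x @ 2.4400  # hit
  → r_2 = 2.4400
beam 3: φ=-45°, α=105°
  direction (-0.2588, 0.9659); cell (6,1); t to first gridline: x 3.0137, y 0.5280 (then +3.8637 / +1.0353)
    (6,2) via y @ 0.5280
    (6,3) via y @ 1.5633
    (6,4) via y @ 2.5985
    (5,4) via x @ 3.0137
    (5,5) via y @ 3.6338  # hit
  → r_3 = 3.6338
beam 4: φ=0°, α=150°
  direction (-0.8660, 0.5000); cell (6,1); t to first gridline: x 0.9007, y 1.0200 (then +1.1547 / +2.0000)
    (5,1) via x @ 0.9007
    (5,2) via y @ 1.0200
    (4,2) via x @ 2.0554
    (4,3) via y @ 3.0200
    (3,3) via x @ 3.2101
    (2,3) via x @ 4.3648
    (2,4) via y @ 5.0200
    (1,4) via x @ 5.5195
    (0,4) via x @ 6.6742  # hit
  → r_4 = 6.6742
beam 5: φ=45°, α=195°
  direction (-0.9659, -0.2588); cell (6,1); t to first gridline: x 0.8075, y 1.8932 (then +1.0353 / +3.8637)
    (5,1) via x @ 0.8075
    (4,1) via x @ 1.8428  # hit
  → r_5 = 1.8428
beam 6: φ=90°, α=240°
  direction (-0.5000, -0.8660); cell (6,1); t to first gridline: x 1.5600, y 0.5658 (then +2.0000 / +1.1547)
    (6,0) via y @ 0.5658  # hit
  → r_6 = 0.5658
beam 7: φ=135°, α=285°
  direction (0.2588, -0.9659); cell (6,1); t to first gridline: x 0.8500, y 0.5073 (then +3.8637 / +1.0353)
    (6,0) via y @ 0.5073  # hit
  → r_7 = 0.5073

ranges = [1.2630, 2.4400, 3.6338, 6.6742, 1.8428, 0.5658, 0.5073]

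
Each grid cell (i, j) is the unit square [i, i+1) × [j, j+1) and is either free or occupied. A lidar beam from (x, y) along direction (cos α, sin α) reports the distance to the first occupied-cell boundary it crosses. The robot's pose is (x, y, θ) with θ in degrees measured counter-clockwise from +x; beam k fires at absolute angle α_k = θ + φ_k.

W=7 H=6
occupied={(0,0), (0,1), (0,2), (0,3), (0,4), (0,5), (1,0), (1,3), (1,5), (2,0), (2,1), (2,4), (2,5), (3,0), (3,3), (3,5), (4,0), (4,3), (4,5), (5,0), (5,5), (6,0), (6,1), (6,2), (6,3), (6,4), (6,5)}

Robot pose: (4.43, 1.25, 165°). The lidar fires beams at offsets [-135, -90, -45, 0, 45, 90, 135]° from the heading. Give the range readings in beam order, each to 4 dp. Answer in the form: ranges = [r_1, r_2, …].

ranges = [1.8129, 1.8117, 2.0207, 1.4804, 0.5000, 0.2588, 0.2887]

beam 1: φ=-135°, α=30°
  dir = (cos 30°, sin 30°) = (0.8660, 0.5000); from cell (4,1)
  next x-line at t=0.6582, next y-line at t=1.5000; Δt_x=1.1547, Δt_y=2.0000
    x: enter (5,1) at t=0.6582
    y: enter (5,2) at t=1.5000
    x: enter (6,2) at t=1.8129 ← occupied
  → r_1 = 1.8129
beam 2: φ=-90°, α=75°
  dir = (cos 75°, sin 75°) = (0.2588, 0.9659); from cell (4,1)
  next x-line at t=2.2023, next y-line at t=0.7765; Δt_x=3.8637, Δt_y=1.0353
    y: enter (4,2) at t=0.7765
    y: enter (4,3) at t=1.8117 ← occupied
  → r_2 = 1.8117
beam 3: φ=-45°, α=120°
  dir = (cos 120°, sin 120°) = (-0.5000, 0.8660); from cell (4,1)
  next x-line at t=0.8600, next y-line at t=0.8660; Δt_x=2.0000, Δt_y=1.1547
    x: enter (3,1) at t=0.8600
    y: enter (3,2) at t=0.8660
    y: enter (3,3) at t=2.0207 ← occupied
  → r_3 = 2.0207
beam 4: φ=0°, α=165°
  dir = (cos 165°, sin 165°) = (-0.9659, 0.2588); from cell (4,1)
  next x-line at t=0.4452, next y-line at t=2.8978; Δt_x=1.0353, Δt_y=3.8637
    x: enter (3,1) at t=0.4452
    x: enter (2,1) at t=1.4804 ← occupied
  → r_4 = 1.4804
beam 5: φ=45°, α=210°
  dir = (cos 210°, sin 210°) = (-0.8660, -0.5000); from cell (4,1)
  next x-line at t=0.4965, next y-line at t=0.5000; Δt_x=1.1547, Δt_y=2.0000
    x: enter (3,1) at t=0.4965
    y: enter (3,0) at t=0.5000 ← occupied
  → r_5 = 0.5000
beam 6: φ=90°, α=255°
  dir = (cos 255°, sin 255°) = (-0.2588, -0.9659); from cell (4,1)
  next x-line at t=1.6614, next y-line at t=0.2588; Δt_x=3.8637, Δt_y=1.0353
    y: enter (4,0) at t=0.2588 ← occupied
  → r_6 = 0.2588
beam 7: φ=135°, α=300°
  dir = (cos 300°, sin 300°) = (0.5000, -0.8660); from cell (4,1)
  next x-line at t=1.1400, next y-line at t=0.2887; Δt_x=2.0000, Δt_y=1.1547
    y: enter (4,0) at t=0.2887 ← occupied
  → r_7 = 0.2887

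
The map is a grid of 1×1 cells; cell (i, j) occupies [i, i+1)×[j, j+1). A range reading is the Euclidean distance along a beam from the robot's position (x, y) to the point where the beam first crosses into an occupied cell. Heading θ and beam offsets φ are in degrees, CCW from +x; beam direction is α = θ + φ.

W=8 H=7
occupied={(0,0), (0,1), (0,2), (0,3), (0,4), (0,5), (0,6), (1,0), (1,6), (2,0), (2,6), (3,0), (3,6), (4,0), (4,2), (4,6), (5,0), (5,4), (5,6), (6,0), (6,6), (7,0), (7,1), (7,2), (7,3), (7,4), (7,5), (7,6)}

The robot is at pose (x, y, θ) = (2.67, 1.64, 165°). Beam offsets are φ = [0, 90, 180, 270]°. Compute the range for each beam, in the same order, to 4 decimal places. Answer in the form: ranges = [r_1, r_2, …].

ranges = [1.7289, 0.6626, 2.4728, 4.5138]

beam 1: φ=0°, α=165°
  dir = (cos 165°, sin 165°) = (-0.9659, 0.2588); from cell (2,1)
  next x-line at t=0.6936, next y-line at t=1.3909; Δt_x=1.0353, Δt_y=3.8637
    x: enter (1,1) at t=0.6936
    y: enter (1,2) at t=1.3909
    x: enter (0,2) at t=1.7289 ← occupied
  → r_1 = 1.7289
beam 2: φ=90°, α=255°
  dir = (cos 255°, sin 255°) = (-0.2588, -0.9659); from cell (2,1)
  next x-line at t=2.5887, next y-line at t=0.6626; Δt_x=3.8637, Δt_y=1.0353
    y: enter (2,0) at t=0.6626 ← occupied
  → r_2 = 0.6626
beam 3: φ=180°, α=345°
  dir = (cos 345°, sin 345°) = (0.9659, -0.2588); from cell (2,1)
  next x-line at t=0.3416, next y-line at t=2.4728; Δt_x=1.0353, Δt_y=3.8637
    x: enter (3,1) at t=0.3416
    x: enter (4,1) at t=1.3769
    x: enter (5,1) at t=2.4122
    y: enter (5,0) at t=2.4728 ← occupied
  → r_3 = 2.4728
beam 4: φ=270°, α=75°
  dir = (cos 75°, sin 75°) = (0.2588, 0.9659); from cell (2,1)
  next x-line at t=1.2750, next y-line at t=0.3727; Δt_x=3.8637, Δt_y=1.0353
    y: enter (2,2) at t=0.3727
    x: enter (3,2) at t=1.2750
    y: enter (3,3) at t=1.4080
    y: enter (3,4) at t=2.4433
    y: enter (3,5) at t=3.4785
    y: enter (3,6) at t=4.5138 ← occupied
  → r_4 = 4.5138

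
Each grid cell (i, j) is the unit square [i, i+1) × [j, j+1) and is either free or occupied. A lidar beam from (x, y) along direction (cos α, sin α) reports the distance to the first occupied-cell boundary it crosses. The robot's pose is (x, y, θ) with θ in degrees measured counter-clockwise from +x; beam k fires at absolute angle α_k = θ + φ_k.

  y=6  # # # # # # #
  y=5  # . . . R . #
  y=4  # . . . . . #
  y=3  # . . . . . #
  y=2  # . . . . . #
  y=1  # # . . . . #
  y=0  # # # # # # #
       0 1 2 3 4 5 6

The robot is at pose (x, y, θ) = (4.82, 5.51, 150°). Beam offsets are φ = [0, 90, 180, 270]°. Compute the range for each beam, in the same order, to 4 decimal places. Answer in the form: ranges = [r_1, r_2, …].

beam 1: φ=0°, α=150°
  dir = (cos 150°, sin 150°) = (-0.8660, 0.5000); from cell (4,5)
  next x-line at t=0.9469, next y-line at t=0.9800; Δt_x=1.1547, Δt_y=2.0000
    x: enter (3,5) at t=0.9469
    y: enter (3,6) at t=0.9800 ← occupied
  → r_1 = 0.9800
beam 2: φ=90°, α=240°
  dir = (cos 240°, sin 240°) = (-0.5000, -0.8660); from cell (4,5)
  next x-line at t=1.6400, next y-line at t=0.5889; Δt_x=2.0000, Δt_y=1.1547
    y: enter (4,4) at t=0.5889
    x: enter (3,4) at t=1.6400
    y: enter (3,3) at t=1.7436
    y: enter (3,2) at t=2.8983
    x: enter (2,2) at t=3.6400
    y: enter (2,1) at t=4.0530
    y: enter (2,0) at t=5.2077 ← occupied
  → r_2 = 5.2077
beam 3: φ=180°, α=330°
  dir = (cos 330°, sin 330°) = (0.8660, -0.5000); from cell (4,5)
  next x-line at t=0.2078, next y-line at t=1.0200; Δt_x=1.1547, Δt_y=2.0000
    x: enter (5,5) at t=0.2078
    y: enter (5,4) at t=1.0200
    x: enter (6,4) at t=1.3625 ← occupied
  → r_3 = 1.3625
beam 4: φ=270°, α=60°
  dir = (cos 60°, sin 60°) = (0.5000, 0.8660); from cell (4,5)
  next x-line at t=0.3600, next y-line at t=0.5658; Δt_x=2.0000, Δt_y=1.1547
    x: enter (5,5) at t=0.3600
    y: enter (5,6) at t=0.5658 ← occupied
  → r_4 = 0.5658

ranges = [0.9800, 5.2077, 1.3625, 0.5658]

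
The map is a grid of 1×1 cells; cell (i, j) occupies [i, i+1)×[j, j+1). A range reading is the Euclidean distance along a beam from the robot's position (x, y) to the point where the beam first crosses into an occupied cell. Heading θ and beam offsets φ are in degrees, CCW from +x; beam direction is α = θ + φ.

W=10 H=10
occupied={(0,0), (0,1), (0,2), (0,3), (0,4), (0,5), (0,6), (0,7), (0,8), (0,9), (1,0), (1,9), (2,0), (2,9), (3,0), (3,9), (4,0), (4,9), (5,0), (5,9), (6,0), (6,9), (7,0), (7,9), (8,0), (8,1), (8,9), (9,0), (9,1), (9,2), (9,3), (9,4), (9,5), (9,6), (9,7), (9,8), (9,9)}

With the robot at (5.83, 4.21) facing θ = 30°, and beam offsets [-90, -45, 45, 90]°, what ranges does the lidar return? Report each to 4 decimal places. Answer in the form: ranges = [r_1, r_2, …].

ranges = [3.7066, 3.2818, 4.9590, 5.5310]

beam 1: φ=-90°, α=300°
  direction (0.5000, -0.8660); cell (5,4); t to first gridline: x 0.3400, y 0.2425 (then +2.0000 / +1.1547)
    (5,3) via y @ 0.2425
    (6,3) via x @ 0.3400
    (6,2) via y @ 1.3972
    (7,2) via x @ 2.3400
    (7,1) via y @ 2.5519
    (7,0) via y @ 3.7066  # hit
  → r_1 = 3.7066
beam 2: φ=-45°, α=345°
  direction (0.9659, -0.2588); cell (5,4); t to first gridline: x 0.1760, y 0.8114 (then +1.0353 / +3.8637)
    (6,4) via x @ 0.1760
    (6,3) via y @ 0.8114
    (7,3) via x @ 1.2113
    (8,3) via x @ 2.2465
    (9,3) via x @ 3.2818  # hit
  → r_2 = 3.2818
beam 3: φ=45°, α=75°
  direction (0.2588, 0.9659); cell (5,4); t to first gridline: x 0.6568, y 0.8179 (then +3.8637 / +1.0353)
    (6,4) via x @ 0.6568
    (6,5) via y @ 0.8179
    (6,6) via y @ 1.8531
    (6,7) via y @ 2.8884
    (6,8) via y @ 3.9237
    (7,8) via x @ 4.5205
    (7,9) via y @ 4.9590  # hit
  → r_3 = 4.9590
beam 4: φ=90°, α=120°
  direction (-0.5000, 0.8660); cell (5,4); t to first gridline: x 1.6600, y 0.9122 (then +2.0000 / +1.1547)
    (5,5) via y @ 0.9122
    (4,5) via x @ 1.6600
    (4,6) via y @ 2.0669
    (4,7) via y @ 3.2216
    (3,7) via x @ 3.6600
    (3,8) via y @ 4.3763
    (3,9) via y @ 5.5310  # hit
  → r_4 = 5.5310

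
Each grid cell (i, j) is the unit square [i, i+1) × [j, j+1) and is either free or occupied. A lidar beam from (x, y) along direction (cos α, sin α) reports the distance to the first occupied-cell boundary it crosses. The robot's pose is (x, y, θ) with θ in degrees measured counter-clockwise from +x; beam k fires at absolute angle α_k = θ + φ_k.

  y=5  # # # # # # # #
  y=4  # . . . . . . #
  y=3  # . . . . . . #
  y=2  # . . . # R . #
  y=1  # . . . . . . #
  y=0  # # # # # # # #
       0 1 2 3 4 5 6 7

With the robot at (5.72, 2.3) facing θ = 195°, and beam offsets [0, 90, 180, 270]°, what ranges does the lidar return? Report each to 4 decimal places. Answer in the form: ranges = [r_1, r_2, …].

beam 1: φ=0°, α=195°
  direction (-0.9659, -0.2588); cell (5,2); t to first gridline: x 0.7454, y 1.1591 (then +1.0353 / +3.8637)
    (4,2) via x @ 0.7454  # hit
  → r_1 = 0.7454
beam 2: φ=90°, α=285°
  direction (0.2588, -0.9659); cell (5,2); t to first gridline: x 1.0818, y 0.3106 (then +3.8637 / +1.0353)
    (5,1) via y @ 0.3106
    (6,1) via x @ 1.0818
    (6,0) via y @ 1.3459  # hit
  → r_2 = 1.3459
beam 3: φ=180°, α=15°
  direction (0.9659, 0.2588); cell (5,2); t to first gridline: x 0.2899, y 2.7046 (then +1.0353 / +3.8637)
    (6,2) via x @ 0.2899
    (7,2) via x @ 1.3252  # hit
  → r_3 = 1.3252
beam 4: φ=270°, α=105°
  direction (-0.2588, 0.9659); cell (5,2); t to first gridline: x 2.7819, y 0.7247 (then +3.8637 / +1.0353)
    (5,3) via y @ 0.7247
    (5,4) via y @ 1.7600
    (4,4) via x @ 2.7819
    (4,5) via y @ 2.7952  # hit
  → r_4 = 2.7952

ranges = [0.7454, 1.3459, 1.3252, 2.7952]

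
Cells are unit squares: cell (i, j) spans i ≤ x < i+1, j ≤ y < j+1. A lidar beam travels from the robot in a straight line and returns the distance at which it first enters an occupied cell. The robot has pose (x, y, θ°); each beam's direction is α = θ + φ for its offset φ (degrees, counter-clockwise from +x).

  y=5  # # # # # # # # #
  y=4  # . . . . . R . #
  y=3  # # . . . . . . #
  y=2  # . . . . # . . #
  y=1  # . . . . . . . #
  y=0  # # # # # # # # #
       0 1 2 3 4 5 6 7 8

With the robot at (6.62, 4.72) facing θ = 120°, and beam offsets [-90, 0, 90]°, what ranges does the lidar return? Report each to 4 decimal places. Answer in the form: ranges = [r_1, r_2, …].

ranges = [0.5600, 0.3233, 6.4894]

beam 1: φ=-90°, α=30°
  direction (0.8660, 0.5000); cell (6,4); t to first gridline: x 0.4388, y 0.5600 (then +1.1547 / +2.0000)
    (7,4) via x @ 0.4388
    (7,5) via y @ 0.5600  # hit
  → r_1 = 0.5600
beam 2: φ=0°, α=120°
  direction (-0.5000, 0.8660); cell (6,4); t to first gridline: x 1.2400, y 0.3233 (then +2.0000 / +1.1547)
    (6,5) via y @ 0.3233  # hit
  → r_2 = 0.3233
beam 3: φ=90°, α=210°
  direction (-0.8660, -0.5000); cell (6,4); t to first gridline: x 0.7159, y 1.4400 (then +1.1547 / +2.0000)
    (5,4) via x @ 0.7159
    (5,3) via y @ 1.4400
    (4,3) via x @ 1.8706
    (3,3) via x @ 3.0253
    (3,2) via y @ 3.4400
    (2,2) via x @ 4.1800
    (1,2) via x @ 5.3347
    (1,1) via y @ 5.4400
    (0,1) via x @ 6.4894  # hit
  → r_3 = 6.4894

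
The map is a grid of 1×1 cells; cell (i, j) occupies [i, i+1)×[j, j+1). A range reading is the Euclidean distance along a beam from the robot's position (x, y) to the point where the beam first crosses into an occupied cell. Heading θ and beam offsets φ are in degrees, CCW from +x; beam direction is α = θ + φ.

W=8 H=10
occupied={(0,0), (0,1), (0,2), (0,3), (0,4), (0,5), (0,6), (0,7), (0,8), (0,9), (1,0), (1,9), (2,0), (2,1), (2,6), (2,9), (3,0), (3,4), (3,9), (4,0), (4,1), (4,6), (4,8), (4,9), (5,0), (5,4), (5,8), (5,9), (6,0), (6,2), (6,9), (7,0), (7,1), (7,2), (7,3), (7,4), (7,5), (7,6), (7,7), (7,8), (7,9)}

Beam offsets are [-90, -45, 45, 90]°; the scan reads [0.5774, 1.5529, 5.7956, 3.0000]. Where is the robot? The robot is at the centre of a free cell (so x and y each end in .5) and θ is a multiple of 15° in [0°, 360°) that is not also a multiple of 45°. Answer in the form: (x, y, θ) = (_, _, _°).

(x, y, θ) = (5.5, 1.5, 30°)

The pose lattice has 39·16 = 624 candidates. Test each by forward raycasting.
  (6.5, 4.5, 105°): beam 1 = 0.5176 ≠ 0.5774 ✗
  (4.5, 7.5, 300°): beam 1 = 1.7321 ≠ 0.5774 ✗
  (2.5, 2.5, 165°): beam 1 = 1.9319 ≠ 0.5774 ✗
  …
  (5.5, 1.5, 30°): r_1=0.5774, r_2=1.5529, r_3=5.7956, r_4=3.0000 — all match ✓
Unique over the lattice → pose = (5.5, 1.5, 30°).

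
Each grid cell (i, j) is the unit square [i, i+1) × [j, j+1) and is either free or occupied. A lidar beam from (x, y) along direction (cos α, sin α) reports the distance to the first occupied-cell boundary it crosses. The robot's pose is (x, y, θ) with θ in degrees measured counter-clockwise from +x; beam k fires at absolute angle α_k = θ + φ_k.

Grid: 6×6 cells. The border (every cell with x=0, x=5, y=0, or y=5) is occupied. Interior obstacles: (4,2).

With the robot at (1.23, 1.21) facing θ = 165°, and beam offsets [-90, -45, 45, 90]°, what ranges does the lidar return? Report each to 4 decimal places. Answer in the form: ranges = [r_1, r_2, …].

beam 1: φ=-90°, α=75°
  d=(0.2588,0.9659)  start (1,1)  tX=2.9751 tY=0.8179  stride 1/|dx|=3.8637 1/|dy|=1.0353
    cross y-line → (1,2), t=0.8179
    cross y-line → (1,3), t=1.8531
    cross y-line → (1,4), t=2.8884
    cross x-line → (2,4), t=2.9751
    cross y-line → (2,5), t=3.9237 (wall)
  → r_1 = 3.9237
beam 2: φ=-45°, α=120°
  d=(-0.5000,0.8660)  start (1,1)  tX=0.4600 tY=0.9122  stride 1/|dx|=2.0000 1/|dy|=1.1547
    cross x-line → (0,1), t=0.4600 (wall)
  → r_2 = 0.4600
beam 3: φ=45°, α=210°
  d=(-0.8660,-0.5000)  start (1,1)  tX=0.2656 tY=0.4200  stride 1/|dx|=1.1547 1/|dy|=2.0000
    cross x-line → (0,1), t=0.2656 (wall)
  → r_3 = 0.2656
beam 4: φ=90°, α=255°
  d=(-0.2588,-0.9659)  start (1,1)  tX=0.8887 tY=0.2174  stride 1/|dx|=3.8637 1/|dy|=1.0353
    cross y-line → (1,0), t=0.2174 (wall)
  → r_4 = 0.2174

ranges = [3.9237, 0.4600, 0.2656, 0.2174]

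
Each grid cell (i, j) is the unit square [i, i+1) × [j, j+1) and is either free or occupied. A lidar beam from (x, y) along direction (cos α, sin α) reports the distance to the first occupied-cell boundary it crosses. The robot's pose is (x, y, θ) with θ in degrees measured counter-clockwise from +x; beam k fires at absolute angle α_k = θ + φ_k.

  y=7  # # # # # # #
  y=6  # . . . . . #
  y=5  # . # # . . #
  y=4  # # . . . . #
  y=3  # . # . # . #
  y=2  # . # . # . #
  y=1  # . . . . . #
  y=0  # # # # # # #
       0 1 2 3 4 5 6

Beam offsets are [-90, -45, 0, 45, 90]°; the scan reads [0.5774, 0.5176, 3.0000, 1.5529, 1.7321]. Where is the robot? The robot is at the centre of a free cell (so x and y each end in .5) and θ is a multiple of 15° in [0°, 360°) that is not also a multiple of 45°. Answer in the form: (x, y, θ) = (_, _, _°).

Candidates: 23 free-cell centres × 16 headings = 368 poses. Raycast each; keep the one whose scan matches to 4 dp.
  (5.5, 2.5, 240°): beam 3 = 1.7321 ≠ 3.0000 ✗
  (2.5, 6.5, 30°): beam 2 = 3.6235 ≠ 0.5176 ✗
  (2.5, 4.5, 240°): beam 3 = 0.5774 ≠ 3.0000 ✗
  …
  (4.5, 5.5, 240°): r_1=0.5774, r_2=0.5176, r_3=3.0000, r_4=1.5529, r_5=1.7321 — all match ✓
Only this pose fits every beam.

(x, y, θ) = (4.5, 5.5, 240°)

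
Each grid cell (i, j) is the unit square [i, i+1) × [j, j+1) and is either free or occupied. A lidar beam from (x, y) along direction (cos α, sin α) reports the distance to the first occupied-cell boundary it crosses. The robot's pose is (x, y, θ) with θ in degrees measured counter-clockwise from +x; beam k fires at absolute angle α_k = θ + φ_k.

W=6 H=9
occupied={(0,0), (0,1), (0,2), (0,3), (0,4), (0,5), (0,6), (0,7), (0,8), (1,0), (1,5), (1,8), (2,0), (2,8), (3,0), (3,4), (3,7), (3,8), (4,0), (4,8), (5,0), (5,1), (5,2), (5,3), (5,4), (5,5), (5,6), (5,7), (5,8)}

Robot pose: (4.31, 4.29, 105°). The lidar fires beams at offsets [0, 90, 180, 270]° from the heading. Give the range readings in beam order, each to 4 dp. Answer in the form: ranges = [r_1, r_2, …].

ranges = [2.8056, 0.3209, 2.6660, 0.7143]

beam 1: φ=0°, α=105°
  cosα=-0.2588 sinα=0.9659 | (4,4) | tMaxX 1.1977 tMaxY 0.7350 | tΔX 3.8637 tΔY 1.0353
    t=0.7350 [y] (4,5)
    t=1.1977 [x] (3,5)
    t=1.7703 [y] (3,6)
    t=2.8056 [y] (3,7) — stop
  → r_1 = 2.8056
beam 2: φ=90°, α=195°
  cosα=-0.9659 sinα=-0.2588 | (4,4) | tMaxX 0.3209 tMaxY 1.1205 | tΔX 1.0353 tΔY 3.8637
    t=0.3209 [x] (3,4) — stop
  → r_2 = 0.3209
beam 3: φ=180°, α=285°
  cosα=0.2588 sinα=-0.9659 | (4,4) | tMaxX 2.6660 tMaxY 0.3002 | tΔX 3.8637 tΔY 1.0353
    t=0.3002 [y] (4,3)
    t=1.3355 [y] (4,2)
    t=2.3708 [y] (4,1)
    t=2.6660 [x] (5,1) — stop
  → r_3 = 2.6660
beam 4: φ=270°, α=15°
  cosα=0.9659 sinα=0.2588 | (4,4) | tMaxX 0.7143 tMaxY 2.7432 | tΔX 1.0353 tΔY 3.8637
    t=0.7143 [x] (5,4) — stop
  → r_4 = 0.7143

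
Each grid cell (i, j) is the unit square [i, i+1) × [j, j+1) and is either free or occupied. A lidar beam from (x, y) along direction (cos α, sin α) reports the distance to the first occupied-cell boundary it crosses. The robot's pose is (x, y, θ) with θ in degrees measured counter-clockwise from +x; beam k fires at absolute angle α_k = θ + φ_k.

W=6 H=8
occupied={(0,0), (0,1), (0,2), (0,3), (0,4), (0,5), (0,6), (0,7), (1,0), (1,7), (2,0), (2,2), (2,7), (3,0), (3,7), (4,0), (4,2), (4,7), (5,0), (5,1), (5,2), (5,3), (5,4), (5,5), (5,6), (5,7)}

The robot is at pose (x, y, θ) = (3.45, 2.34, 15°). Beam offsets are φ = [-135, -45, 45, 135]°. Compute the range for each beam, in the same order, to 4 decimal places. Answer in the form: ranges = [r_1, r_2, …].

beam 1: φ=-135°, α=240°
  d=(-0.5000,-0.8660)  start (3,2)  tX=0.9000 tY=0.3926  stride 1/|dx|=2.0000 1/|dy|=1.1547
    cross y-line → (3,1), t=0.3926
    cross x-line → (2,1), t=0.9000
    cross y-line → (2,0), t=1.5473 (wall)
  → r_1 = 1.5473
beam 2: φ=-45°, α=330°
  d=(0.8660,-0.5000)  start (3,2)  tX=0.6351 tY=0.6800  stride 1/|dx|=1.1547 1/|dy|=2.0000
    cross x-line → (4,2), t=0.6351 (wall)
  → r_2 = 0.6351
beam 3: φ=45°, α=60°
  d=(0.5000,0.8660)  start (3,2)  tX=1.1000 tY=0.7621  stride 1/|dx|=2.0000 1/|dy|=1.1547
    cross y-line → (3,3), t=0.7621
    cross x-line → (4,3), t=1.1000
    cross y-line → (4,4), t=1.9168
    cross y-line → (4,5), t=3.0715
    cross x-line → (5,5), t=3.1000 (wall)
  → r_3 = 3.1000
beam 4: φ=135°, α=150°
  d=(-0.8660,0.5000)  start (3,2)  tX=0.5196 tY=1.3200  stride 1/|dx|=1.1547 1/|dy|=2.0000
    cross x-line → (2,2), t=0.5196 (wall)
  → r_4 = 0.5196

ranges = [1.5473, 0.6351, 3.1000, 0.5196]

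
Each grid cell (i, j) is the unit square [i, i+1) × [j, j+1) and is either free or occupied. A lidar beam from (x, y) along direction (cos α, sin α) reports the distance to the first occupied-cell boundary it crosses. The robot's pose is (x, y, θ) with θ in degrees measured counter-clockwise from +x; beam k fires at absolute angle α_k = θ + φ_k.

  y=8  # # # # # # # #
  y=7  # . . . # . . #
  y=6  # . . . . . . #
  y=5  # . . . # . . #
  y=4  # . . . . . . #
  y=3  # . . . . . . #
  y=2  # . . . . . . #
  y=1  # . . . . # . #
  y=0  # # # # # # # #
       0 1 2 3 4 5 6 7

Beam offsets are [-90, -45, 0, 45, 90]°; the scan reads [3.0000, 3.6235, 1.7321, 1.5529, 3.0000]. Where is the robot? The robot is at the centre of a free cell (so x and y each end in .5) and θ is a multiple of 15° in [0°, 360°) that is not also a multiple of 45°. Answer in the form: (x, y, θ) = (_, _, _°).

The pose lattice has 39·16 = 624 candidates. Test each by forward raycasting.
  (1.5, 3.5, 30°): beam 1 = 2.8868 ≠ 3.0000 ✗
  (1.5, 4.5, 75°): beam 1 = 5.6940 ≠ 3.0000 ✗
  (1.5, 2.5, 120°): beam 1 = 6.3509 ≠ 3.0000 ✗
  (6.5, 5.5, 330°): beam 1 = 5.1962 ≠ 3.0000 ✗
  (3.5, 4.5, 30°): beam 3 = 1.0000 ≠ 1.7321 ✗
  …
  (2.5, 4.5, 150°): r_1=3.0000, r_2=3.6235, r_3=1.7321, r_4=1.5529, r_5=3.0000 — all match ✓
Only this pose fits every beam.

(x, y, θ) = (2.5, 4.5, 150°)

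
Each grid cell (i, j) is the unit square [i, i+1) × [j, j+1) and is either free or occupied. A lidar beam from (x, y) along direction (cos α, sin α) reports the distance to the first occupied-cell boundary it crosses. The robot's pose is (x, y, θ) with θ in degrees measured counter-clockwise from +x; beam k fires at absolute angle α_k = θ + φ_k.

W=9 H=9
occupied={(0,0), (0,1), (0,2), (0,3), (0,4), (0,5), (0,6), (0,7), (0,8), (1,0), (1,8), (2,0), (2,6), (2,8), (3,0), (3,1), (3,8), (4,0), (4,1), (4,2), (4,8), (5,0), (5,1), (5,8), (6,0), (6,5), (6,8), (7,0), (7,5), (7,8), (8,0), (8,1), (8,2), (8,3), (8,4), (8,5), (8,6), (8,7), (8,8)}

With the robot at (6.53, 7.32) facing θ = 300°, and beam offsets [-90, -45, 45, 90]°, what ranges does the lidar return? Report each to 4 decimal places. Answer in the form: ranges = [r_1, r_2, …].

ranges = [6.3855, 1.3666, 1.5219, 1.3600]

beam 1: φ=-90°, α=210°
  dir = (cos 210°, sin 210°) = (-0.8660, -0.5000); from cell (6,7)
  next x-line at t=0.6120, next y-line at t=0.6400; Δt_x=1.1547, Δt_y=2.0000
    x: enter (5,7) at t=0.6120
    y: enter (5,6) at t=0.6400
    x: enter (4,6) at t=1.7667
    y: enter (4,5) at t=2.6400
    x: enter (3,5) at t=2.9214
    x: enter (2,5) at t=4.0761
    y: enter (2,4) at t=4.6400
    x: enter (1,4) at t=5.2308
    x: enter (0,4) at t=6.3855 ← occupied
  → r_1 = 6.3855
beam 2: φ=-45°, α=255°
  dir = (cos 255°, sin 255°) = (-0.2588, -0.9659); from cell (6,7)
  next x-line at t=2.0478, next y-line at t=0.3313; Δt_x=3.8637, Δt_y=1.0353
    y: enter (6,6) at t=0.3313
    y: enter (6,5) at t=1.3666 ← occupied
  → r_2 = 1.3666
beam 3: φ=45°, α=345°
  dir = (cos 345°, sin 345°) = (0.9659, -0.2588); from cell (6,7)
  next x-line at t=0.4866, next y-line at t=1.2364; Δt_x=1.0353, Δt_y=3.8637
    x: enter (7,7) at t=0.4866
    y: enter (7,6) at t=1.2364
    x: enter (8,6) at t=1.5219 ← occupied
  → r_3 = 1.5219
beam 4: φ=90°, α=30°
  dir = (cos 30°, sin 30°) = (0.8660, 0.5000); from cell (6,7)
  next x-line at t=0.5427, next y-line at t=1.3600; Δt_x=1.1547, Δt_y=2.0000
    x: enter (7,7) at t=0.5427
    y: enter (7,8) at t=1.3600 ← occupied
  → r_4 = 1.3600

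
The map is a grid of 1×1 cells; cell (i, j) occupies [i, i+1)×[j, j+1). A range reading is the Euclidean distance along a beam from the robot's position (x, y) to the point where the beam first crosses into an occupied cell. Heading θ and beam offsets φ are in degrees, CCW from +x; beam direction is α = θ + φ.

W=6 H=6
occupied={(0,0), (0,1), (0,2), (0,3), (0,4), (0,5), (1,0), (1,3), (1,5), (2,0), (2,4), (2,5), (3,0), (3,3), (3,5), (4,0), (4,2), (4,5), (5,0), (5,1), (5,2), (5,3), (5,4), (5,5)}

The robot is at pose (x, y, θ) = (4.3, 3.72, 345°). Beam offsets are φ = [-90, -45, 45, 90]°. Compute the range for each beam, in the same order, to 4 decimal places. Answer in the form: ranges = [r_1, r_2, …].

ranges = [0.7454, 0.8314, 0.8083, 1.3252]

beam 1: φ=-90°, α=255°
  cosα=-0.2588 sinα=-0.9659 | (4,3) | tMaxX 1.1591 tMaxY 0.7454 | tΔX 3.8637 tΔY 1.0353
    t=0.7454 [y] (4,2) — stop
  → r_1 = 0.7454
beam 2: φ=-45°, α=300°
  cosα=0.5000 sinα=-0.8660 | (4,3) | tMaxX 1.4000 tMaxY 0.8314 | tΔX 2.0000 tΔY 1.1547
    t=0.8314 [y] (4,2) — stop
  → r_2 = 0.8314
beam 3: φ=45°, α=30°
  cosα=0.8660 sinα=0.5000 | (4,3) | tMaxX 0.8083 tMaxY 0.5600 | tΔX 1.1547 tΔY 2.0000
    t=0.5600 [y] (4,4)
    t=0.8083 [x] (5,4) — stop
  → r_3 = 0.8083
beam 4: φ=90°, α=75°
  cosα=0.2588 sinα=0.9659 | (4,3) | tMaxX 2.7046 tMaxY 0.2899 | tΔX 3.8637 tΔY 1.0353
    t=0.2899 [y] (4,4)
    t=1.3252 [y] (4,5) — stop
  → r_4 = 1.3252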